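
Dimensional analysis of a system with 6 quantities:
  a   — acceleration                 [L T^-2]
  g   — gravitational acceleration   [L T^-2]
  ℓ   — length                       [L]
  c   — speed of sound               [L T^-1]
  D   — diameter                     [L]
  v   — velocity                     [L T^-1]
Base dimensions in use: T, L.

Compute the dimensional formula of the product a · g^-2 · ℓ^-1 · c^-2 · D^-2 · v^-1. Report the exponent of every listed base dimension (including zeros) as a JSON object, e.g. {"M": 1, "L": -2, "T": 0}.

{"T": 5, "L": -7}

Write exponents as rows T,L / cols a,g,ℓ,c,D,v:
  T: [-2 -2  0 -1  0 -1]
  L: [ 1  1  1  1  1  1]
  [T]: (1)·-2+(-2)·-2+(-1)·0+(-2)·-1+(-2)·0+(-1)·-1 = 5
  [L]: (1)·1+(-2)·1+(-1)·1+(-2)·1+(-2)·1+(-1)·1 = -7
⇒ T^5 L^-7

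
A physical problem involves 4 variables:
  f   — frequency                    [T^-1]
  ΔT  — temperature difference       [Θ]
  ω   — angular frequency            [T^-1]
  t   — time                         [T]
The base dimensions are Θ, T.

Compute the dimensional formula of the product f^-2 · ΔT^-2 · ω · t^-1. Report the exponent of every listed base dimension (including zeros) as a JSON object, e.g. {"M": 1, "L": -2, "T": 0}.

Write exponents as rows Θ,T / cols f,ΔT,ω,t:
  Θ: [ 0  1  0  0]
  T: [-1  0 -1  1]
  [Θ]: (-2)·0+(-2)·1+(1)·0+(-1)·0 = -2
  [T]: (-2)·-1+(-2)·0+(1)·-1+(-1)·1 = 0
⇒ Θ^-2

{"Θ": -2, "T": 0}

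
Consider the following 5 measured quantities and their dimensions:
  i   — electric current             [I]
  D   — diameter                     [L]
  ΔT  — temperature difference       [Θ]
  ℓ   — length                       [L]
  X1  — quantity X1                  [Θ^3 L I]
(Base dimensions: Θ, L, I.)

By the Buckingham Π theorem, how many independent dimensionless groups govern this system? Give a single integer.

Write exponents as rows Θ,L,I / cols i,D,ΔT,ℓ,X1:
  Θ: [ 0  0  1  0  3]
  L: [ 0  1  0  1  1]
  I: [ 1  0  0  0  1]
Echelon form has 3 nonzero rows (pivots: i,D,ΔT)
n=5, r=3 ⇒ 2 dimensionless groups

2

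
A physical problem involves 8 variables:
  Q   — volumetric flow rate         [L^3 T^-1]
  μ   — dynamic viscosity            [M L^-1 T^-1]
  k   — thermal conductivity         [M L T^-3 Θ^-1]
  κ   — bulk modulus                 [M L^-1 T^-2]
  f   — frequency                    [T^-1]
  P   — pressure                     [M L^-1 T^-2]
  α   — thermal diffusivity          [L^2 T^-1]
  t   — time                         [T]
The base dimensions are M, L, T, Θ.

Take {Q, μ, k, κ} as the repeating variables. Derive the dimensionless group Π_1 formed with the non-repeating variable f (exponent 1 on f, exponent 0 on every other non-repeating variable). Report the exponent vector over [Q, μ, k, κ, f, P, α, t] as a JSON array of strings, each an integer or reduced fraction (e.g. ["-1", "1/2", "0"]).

["0", "1", "0", "-1", "1", "0", "0", "0"]

Exponent matrix [M,L,T,Θ] × [Q,μ,k,κ,f,P,α,t]:
  M: [ 0  1  1  1  0  1  0  0]
  L: [ 3 -1  1 -1  0 -1  2  0]
  T: [-1 -1 -3 -2 -1 -2 -1  1]
  Θ: [ 0  0 -1  0  0  0  0  0]
RREF → pivots at {Q,μ,k,κ} ⇒ r = 4
Repeat: Q,μ,k,κ; free: f,P,α,t
RREF:
  r0: [   1    0    0    0    0    0  2/3    0]
  r1: [   0    1    0    0   -1    0 -1/3    1]
  r2: [   0    0    1    0    0    0    0    0]
  r3: [   0    0    0    1    1    1  1/3   -1]
Fix exponent of f at 1, P at 0, α at 0, t at 0; solve each RREF row for its pivot's exponent:
  r0: exp(Q) + (0)·1 = 0 ⇒ exp(Q) = 0
  r1: exp(μ) + (-1)·1 = 0 ⇒ exp(μ) = 1
  r2: exp(k) + (0)·1 = 0 ⇒ exp(k) = 0
  r3: exp(κ) + (1)·1 = 0 ⇒ exp(κ) = -1
Π_1 = μ · κ^-1 · f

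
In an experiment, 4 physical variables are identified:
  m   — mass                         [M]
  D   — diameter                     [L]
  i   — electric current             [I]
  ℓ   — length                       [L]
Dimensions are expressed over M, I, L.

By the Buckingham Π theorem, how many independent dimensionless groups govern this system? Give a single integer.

Exponent matrix [M,I,L] × [m,D,i,ℓ]:
  M: [ 1  0  0  0]
  I: [ 0  0  1  0]
  L: [ 0  1  0  1]
RREF → pivots at {m,D,i} ⇒ r = 3
4 vars − rank 3 = 1 Π group

1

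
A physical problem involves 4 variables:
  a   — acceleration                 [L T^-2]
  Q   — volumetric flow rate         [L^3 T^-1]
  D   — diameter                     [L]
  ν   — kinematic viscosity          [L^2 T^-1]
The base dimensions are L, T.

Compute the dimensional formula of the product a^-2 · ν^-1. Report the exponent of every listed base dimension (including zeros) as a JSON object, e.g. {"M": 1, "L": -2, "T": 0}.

{"L": -4, "T": 5}

Exponent matrix [L,T] × [a,Q,D,ν]:
  L: [ 1  3  1  2]
  T: [-2 -1  0 -1]
  [L]: (-2)·1+(-1)·2 = -4
  [T]: (-2)·-2+(-1)·-1 = 5
⇒ L^-4 T^5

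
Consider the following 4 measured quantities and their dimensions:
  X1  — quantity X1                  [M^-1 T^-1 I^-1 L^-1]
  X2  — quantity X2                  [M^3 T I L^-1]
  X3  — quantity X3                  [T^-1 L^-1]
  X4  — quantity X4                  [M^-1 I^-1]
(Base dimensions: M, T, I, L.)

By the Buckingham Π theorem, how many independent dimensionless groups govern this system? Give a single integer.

Exponent matrix [M,T,I,L] × [X1,X2,X3,X4]:
  M: [-1  3  0 -1]
  T: [-1  1 -1  0]
  I: [-1  1  0 -1]
  L: [-1 -1 -1  0]
RREF → pivots at {X1,X2,X3} ⇒ r = 3
Π count = n − r = 4 − 3 = 1

1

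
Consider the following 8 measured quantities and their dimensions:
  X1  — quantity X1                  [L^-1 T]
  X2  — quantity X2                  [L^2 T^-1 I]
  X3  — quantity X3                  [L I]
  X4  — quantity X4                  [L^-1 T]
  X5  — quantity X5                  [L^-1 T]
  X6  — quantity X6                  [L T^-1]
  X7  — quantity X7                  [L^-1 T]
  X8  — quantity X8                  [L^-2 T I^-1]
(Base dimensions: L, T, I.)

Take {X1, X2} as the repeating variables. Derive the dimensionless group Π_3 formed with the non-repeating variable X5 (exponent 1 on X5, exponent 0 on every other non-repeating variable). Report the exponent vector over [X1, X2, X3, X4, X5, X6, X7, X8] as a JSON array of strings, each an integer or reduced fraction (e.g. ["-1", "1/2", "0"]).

Dimensional matrix (L×T×I by X1×X2×X3×X4×X5×X6×X7×X8):
  L: [-1  2  1 -1 -1  1 -1 -2]
  T: [ 1 -1  0  1  1 -1  1  1]
  I: [ 0  1  1  0  0  0  0 -1]
RREF → pivots at {X1,X2} ⇒ r = 2
Repeat: X1,X2; free: X3,X4,X5,X6,X7,X8
RREF:
  r0: [   1    0    1    1    1   -1    1    0]
  r1: [   0    1    1    0    0    0    0   -1]
  r2: [   0    0    0    0    0    0    0    0]
Fix exponent of X5 at 1, X3 at 0, X4 at 0, X6 at 0, X7 at 0, X8 at 0; solve each RREF row for its pivot's exponent:
  r0: exp(X1) + (1)·1 = 0 ⇒ exp(X1) = -1
  r1: exp(X2) + (0)·1 = 0 ⇒ exp(X2) = 0
Π_3 = X1^-1 · X5

["-1", "0", "0", "0", "1", "0", "0", "0"]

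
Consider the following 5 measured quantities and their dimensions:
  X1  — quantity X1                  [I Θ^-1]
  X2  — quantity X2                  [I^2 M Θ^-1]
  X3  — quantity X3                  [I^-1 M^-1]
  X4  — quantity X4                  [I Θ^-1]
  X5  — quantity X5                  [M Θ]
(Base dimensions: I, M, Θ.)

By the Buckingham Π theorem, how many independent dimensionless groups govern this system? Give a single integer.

Dimensional matrix (I×M×Θ by X1×X2×X3×X4×X5):
  I: [ 1  2 -1  1  0]
  M: [ 0  1 -1  0  1]
  Θ: [-1 -1  0 -1  1]
RREF → pivots at {X1,X2} ⇒ r = 2
Π count = n − r = 5 − 2 = 3

3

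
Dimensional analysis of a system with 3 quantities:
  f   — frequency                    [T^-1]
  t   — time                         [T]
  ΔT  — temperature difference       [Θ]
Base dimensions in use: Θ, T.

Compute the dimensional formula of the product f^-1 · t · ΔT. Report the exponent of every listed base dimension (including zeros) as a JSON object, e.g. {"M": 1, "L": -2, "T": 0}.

Write exponents as rows Θ,T / cols f,t,ΔT:
  Θ: [ 0  0  1]
  T: [-1  1  0]
  [Θ]: (-1)·0+(1)·0+(1)·1 = 1
  [T]: (-1)·-1+(1)·1+(1)·0 = 2
⇒ Θ T^2

{"Θ": 1, "T": 2}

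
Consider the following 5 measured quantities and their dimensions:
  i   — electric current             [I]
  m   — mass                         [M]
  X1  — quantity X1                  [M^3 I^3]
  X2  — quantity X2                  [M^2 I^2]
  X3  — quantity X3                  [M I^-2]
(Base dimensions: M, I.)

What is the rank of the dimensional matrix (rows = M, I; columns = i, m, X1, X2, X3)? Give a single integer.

Dimensional matrix (M×I by i×m×X1×X2×X3):
  M: [ 0  1  3  2  1]
  I: [ 1  0  3  2 -2]
Echelon form has 2 nonzero rows (pivots: i,m)

2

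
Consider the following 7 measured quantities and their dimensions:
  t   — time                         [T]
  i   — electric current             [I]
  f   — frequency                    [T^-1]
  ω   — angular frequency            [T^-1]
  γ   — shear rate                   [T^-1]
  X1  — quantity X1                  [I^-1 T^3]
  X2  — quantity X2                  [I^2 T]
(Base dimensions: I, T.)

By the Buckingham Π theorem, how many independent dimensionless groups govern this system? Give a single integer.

Exponent matrix [I,T] × [t,i,f,ω,γ,X1,X2]:
  I: [ 0  1  0  0  0 -1  2]
  T: [ 1  0 -1 -1 -1  3  1]
Row reduction gives pivot columns t,i; rank = 2
Π count = n − r = 7 − 2 = 5

5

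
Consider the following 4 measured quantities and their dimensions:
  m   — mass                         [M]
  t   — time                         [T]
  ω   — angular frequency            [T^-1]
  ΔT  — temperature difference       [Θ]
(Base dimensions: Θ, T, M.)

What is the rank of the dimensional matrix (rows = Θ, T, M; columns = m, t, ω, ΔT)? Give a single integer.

Dimensional matrix (Θ×T×M by m×t×ω×ΔT):
  Θ: [ 0  0  0  1]
  T: [ 0  1 -1  0]
  M: [ 1  0  0  0]
Row reduction gives pivot columns m,t,ΔT; rank = 3

3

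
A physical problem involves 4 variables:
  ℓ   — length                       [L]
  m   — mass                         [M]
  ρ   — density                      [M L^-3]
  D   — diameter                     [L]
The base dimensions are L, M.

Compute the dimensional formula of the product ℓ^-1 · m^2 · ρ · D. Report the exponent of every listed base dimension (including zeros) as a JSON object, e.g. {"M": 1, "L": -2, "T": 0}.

Write exponents as rows L,M / cols ℓ,m,ρ,D:
  L: [ 1  0 -3  1]
  M: [ 0  1  1  0]
  [L]: (-1)·1+(2)·0+(1)·-3+(1)·1 = -3
  [M]: (-1)·0+(2)·1+(1)·1+(1)·0 = 3
⇒ L^-3 M^3

{"L": -3, "M": 3}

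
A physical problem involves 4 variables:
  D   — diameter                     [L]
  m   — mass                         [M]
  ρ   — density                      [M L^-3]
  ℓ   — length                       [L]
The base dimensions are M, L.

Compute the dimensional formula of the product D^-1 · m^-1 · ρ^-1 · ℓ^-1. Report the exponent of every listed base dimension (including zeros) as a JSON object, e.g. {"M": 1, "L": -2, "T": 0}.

Dimensional matrix (M×L by D×m×ρ×ℓ):
  M: [ 0  1  1  0]
  L: [ 1  0 -3  1]
  [M]: (-1)·0+(-1)·1+(-1)·1+(-1)·0 = -2
  [L]: (-1)·1+(-1)·0+(-1)·-3+(-1)·1 = 1
⇒ M^-2 L

{"M": -2, "L": 1}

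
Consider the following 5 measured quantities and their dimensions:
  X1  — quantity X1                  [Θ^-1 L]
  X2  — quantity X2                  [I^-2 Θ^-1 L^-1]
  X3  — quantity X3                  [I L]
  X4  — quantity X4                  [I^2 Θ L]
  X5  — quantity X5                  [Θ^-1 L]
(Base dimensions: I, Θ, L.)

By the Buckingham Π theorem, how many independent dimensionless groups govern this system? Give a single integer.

3

Dimensional matrix (I×Θ×L by X1×X2×X3×X4×X5):
  I: [ 0 -2  1  2  0]
  Θ: [-1 -1  0  1 -1]
  L: [ 1 -1  1  1  1]
RREF → pivots at {X1,X2} ⇒ r = 2
n=5, r=2 ⇒ 3 dimensionless groups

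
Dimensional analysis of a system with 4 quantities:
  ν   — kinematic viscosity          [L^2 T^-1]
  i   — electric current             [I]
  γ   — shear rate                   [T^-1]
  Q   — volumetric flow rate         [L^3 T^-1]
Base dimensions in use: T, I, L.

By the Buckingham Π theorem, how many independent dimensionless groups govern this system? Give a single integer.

Exponent matrix [T,I,L] × [ν,i,γ,Q]:
  T: [-1  0 -1 -1]
  I: [ 0  1  0  0]
  L: [ 2  0  0  3]
Row reduction gives pivot columns ν,i,γ; rank = 3
Π count = n − r = 4 − 3 = 1

1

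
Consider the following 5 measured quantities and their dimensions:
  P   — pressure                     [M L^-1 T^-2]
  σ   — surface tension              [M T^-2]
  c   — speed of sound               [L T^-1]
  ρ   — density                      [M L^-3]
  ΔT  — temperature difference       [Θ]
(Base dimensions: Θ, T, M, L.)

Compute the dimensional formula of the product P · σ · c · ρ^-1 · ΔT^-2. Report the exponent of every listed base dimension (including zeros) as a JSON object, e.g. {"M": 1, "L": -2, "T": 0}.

Dimensional matrix (Θ×T×M×L by P×σ×c×ρ×ΔT):
  Θ: [ 0  0  0  0  1]
  T: [-2 -2 -1  0  0]
  M: [ 1  1  0  1  0]
  L: [-1  0  1 -3  0]
  [Θ]: (1)·0+(1)·0+(1)·0+(-1)·0+(-2)·1 = -2
  [T]: (1)·-2+(1)·-2+(1)·-1+(-1)·0+(-2)·0 = -5
  [M]: (1)·1+(1)·1+(1)·0+(-1)·1+(-2)·0 = 1
  [L]: (1)·-1+(1)·0+(1)·1+(-1)·-3+(-2)·0 = 3
⇒ Θ^-2 T^-5 M L^3

{"Θ": -2, "T": -5, "M": 1, "L": 3}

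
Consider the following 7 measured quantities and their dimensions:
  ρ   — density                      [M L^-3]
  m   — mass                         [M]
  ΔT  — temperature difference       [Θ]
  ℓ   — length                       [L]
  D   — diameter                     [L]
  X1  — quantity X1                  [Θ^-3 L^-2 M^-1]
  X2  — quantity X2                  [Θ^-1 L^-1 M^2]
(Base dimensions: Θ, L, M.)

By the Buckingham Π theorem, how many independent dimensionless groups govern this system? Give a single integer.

Exponent matrix [Θ,L,M] × [ρ,m,ΔT,ℓ,D,X1,X2]:
  Θ: [ 0  0  1  0  0 -3 -1]
  L: [-3  0  0  1  1 -2 -1]
  M: [ 1  1  0  0  0 -1  2]
Row reduction gives pivot columns ρ,m,ΔT; rank = 3
n=7, r=3 ⇒ 4 dimensionless groups

4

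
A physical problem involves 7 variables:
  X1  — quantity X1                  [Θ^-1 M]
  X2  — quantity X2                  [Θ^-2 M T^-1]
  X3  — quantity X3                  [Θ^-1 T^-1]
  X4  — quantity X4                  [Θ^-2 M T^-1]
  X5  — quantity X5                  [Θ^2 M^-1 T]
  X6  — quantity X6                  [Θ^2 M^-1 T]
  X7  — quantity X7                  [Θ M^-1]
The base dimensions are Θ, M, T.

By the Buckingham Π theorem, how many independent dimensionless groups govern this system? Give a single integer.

5

Exponent matrix [Θ,M,T] × [X1,X2,X3,X4,X5,X6,X7]:
  Θ: [-1 -2 -1 -2  2  2  1]
  M: [ 1  1  0  1 -1 -1 -1]
  T: [ 0 -1 -1 -1  1  1  0]
RREF → pivots at {X1,X2} ⇒ r = 2
7 vars − rank 2 = 5 Π groups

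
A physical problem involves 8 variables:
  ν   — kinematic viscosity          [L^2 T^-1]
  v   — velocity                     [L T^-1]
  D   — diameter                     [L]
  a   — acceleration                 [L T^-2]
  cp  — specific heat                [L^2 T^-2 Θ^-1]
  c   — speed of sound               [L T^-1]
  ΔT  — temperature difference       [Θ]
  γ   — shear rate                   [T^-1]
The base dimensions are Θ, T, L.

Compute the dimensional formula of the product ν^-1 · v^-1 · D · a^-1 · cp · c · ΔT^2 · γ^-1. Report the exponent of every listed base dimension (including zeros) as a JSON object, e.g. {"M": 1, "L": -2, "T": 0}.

{"Θ": 1, "T": 2, "L": 0}

Exponent matrix [Θ,T,L] × [ν,v,D,a,cp,c,ΔT,γ]:
  Θ: [ 0  0  0  0 -1  0  1  0]
  T: [-1 -1  0 -2 -2 -1  0 -1]
  L: [ 2  1  1  1  2  1  0  0]
  [Θ]: (-1)·0+(-1)·0+(1)·0+(-1)·0+(1)·-1+(1)·0+(2)·1+(-1)·0 = 1
  [T]: (-1)·-1+(-1)·-1+(1)·0+(-1)·-2+(1)·-2+(1)·-1+(2)·0+(-1)·-1 = 2
  [L]: (-1)·2+(-1)·1+(1)·1+(-1)·1+(1)·2+(1)·1+(2)·0+(-1)·0 = 0
⇒ Θ T^2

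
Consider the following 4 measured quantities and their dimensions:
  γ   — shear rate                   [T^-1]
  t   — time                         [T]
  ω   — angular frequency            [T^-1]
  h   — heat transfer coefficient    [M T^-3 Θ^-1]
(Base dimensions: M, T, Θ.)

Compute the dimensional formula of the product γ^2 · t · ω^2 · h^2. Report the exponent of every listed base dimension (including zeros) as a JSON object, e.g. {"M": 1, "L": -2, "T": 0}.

{"M": 2, "T": -9, "Θ": -2}

Exponent matrix [M,T,Θ] × [γ,t,ω,h]:
  M: [ 0  0  0  1]
  T: [-1  1 -1 -3]
  Θ: [ 0  0  0 -1]
  [M]: (2)·0+(1)·0+(2)·0+(2)·1 = 2
  [T]: (2)·-1+(1)·1+(2)·-1+(2)·-3 = -9
  [Θ]: (2)·0+(1)·0+(2)·0+(2)·-1 = -2
⇒ M^2 T^-9 Θ^-2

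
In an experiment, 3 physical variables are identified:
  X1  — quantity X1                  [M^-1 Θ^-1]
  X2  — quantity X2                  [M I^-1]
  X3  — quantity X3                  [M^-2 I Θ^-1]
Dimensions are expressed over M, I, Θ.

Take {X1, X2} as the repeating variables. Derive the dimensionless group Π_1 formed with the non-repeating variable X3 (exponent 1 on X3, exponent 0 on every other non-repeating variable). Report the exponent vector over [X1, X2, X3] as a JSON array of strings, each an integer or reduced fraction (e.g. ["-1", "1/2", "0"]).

["-1", "1", "1"]

Dimensional matrix (M×I×Θ by X1×X2×X3):
  M: [-1  1 -2]
  I: [ 0 -1  1]
  Θ: [-1  0 -1]
RREF → pivots at {X1,X2} ⇒ r = 2
Repeat: X1,X2; free: X3
RREF:
  r0: [   1    0    1]
  r1: [   0    1   -1]
  r2: [   0    0    0]
Fix exponent of X3 at 1; solve each RREF row for its pivot's exponent:
  r0: exp(X1) + (1)·1 = 0 ⇒ exp(X1) = -1
  r1: exp(X2) + (-1)·1 = 0 ⇒ exp(X2) = 1
Π_1 = X1^-1 · X2 · X3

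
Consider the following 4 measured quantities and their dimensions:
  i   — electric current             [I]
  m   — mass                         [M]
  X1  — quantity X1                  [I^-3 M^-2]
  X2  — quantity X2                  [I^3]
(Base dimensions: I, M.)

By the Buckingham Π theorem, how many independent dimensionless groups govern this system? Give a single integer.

Dimensional matrix (I×M by i×m×X1×X2):
  I: [ 1  0 -3  3]
  M: [ 0  1 -2  0]
Echelon form has 2 nonzero rows (pivots: i,m)
4 vars − rank 2 = 2 Π groups

2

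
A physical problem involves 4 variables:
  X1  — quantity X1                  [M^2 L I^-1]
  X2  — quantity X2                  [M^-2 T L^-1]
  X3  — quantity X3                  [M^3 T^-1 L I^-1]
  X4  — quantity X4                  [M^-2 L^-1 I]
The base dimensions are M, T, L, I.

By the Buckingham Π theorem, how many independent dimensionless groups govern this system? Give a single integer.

1

Dimensional matrix (M×T×L×I by X1×X2×X3×X4):
  M: [ 2 -2  3 -2]
  T: [ 0  1 -1  0]
  L: [ 1 -1  1 -1]
  I: [-1  0 -1  1]
RREF → pivots at {X1,X2,X3} ⇒ r = 3
n=4, r=3 ⇒ 1 dimensionless group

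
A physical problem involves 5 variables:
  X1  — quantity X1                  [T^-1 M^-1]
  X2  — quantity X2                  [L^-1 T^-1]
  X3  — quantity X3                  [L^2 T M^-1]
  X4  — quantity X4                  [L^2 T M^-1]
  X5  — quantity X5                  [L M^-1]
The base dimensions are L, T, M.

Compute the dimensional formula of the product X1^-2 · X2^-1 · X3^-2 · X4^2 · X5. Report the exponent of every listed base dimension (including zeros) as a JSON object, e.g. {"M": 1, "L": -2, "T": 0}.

{"L": 2, "T": 3, "M": 1}

Write exponents as rows L,T,M / cols X1,X2,X3,X4,X5:
  L: [ 0 -1  2  2  1]
  T: [-1 -1  1  1  0]
  M: [-1  0 -1 -1 -1]
  [L]: (-2)·0+(-1)·-1+(-2)·2+(2)·2+(1)·1 = 2
  [T]: (-2)·-1+(-1)·-1+(-2)·1+(2)·1+(1)·0 = 3
  [M]: (-2)·-1+(-1)·0+(-2)·-1+(2)·-1+(1)·-1 = 1
⇒ L^2 T^3 M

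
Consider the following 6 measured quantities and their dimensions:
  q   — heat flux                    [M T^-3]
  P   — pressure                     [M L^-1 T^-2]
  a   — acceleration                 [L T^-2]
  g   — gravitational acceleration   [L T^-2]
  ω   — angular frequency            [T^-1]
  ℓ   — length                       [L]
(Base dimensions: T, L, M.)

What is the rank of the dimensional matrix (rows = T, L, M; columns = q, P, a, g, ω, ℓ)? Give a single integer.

Write exponents as rows T,L,M / cols q,P,a,g,ω,ℓ:
  T: [-3 -2 -2 -2 -1  0]
  L: [ 0 -1  1  1  0  1]
  M: [ 1  1  0  0  0  0]
Echelon form has 3 nonzero rows (pivots: q,P,a)

3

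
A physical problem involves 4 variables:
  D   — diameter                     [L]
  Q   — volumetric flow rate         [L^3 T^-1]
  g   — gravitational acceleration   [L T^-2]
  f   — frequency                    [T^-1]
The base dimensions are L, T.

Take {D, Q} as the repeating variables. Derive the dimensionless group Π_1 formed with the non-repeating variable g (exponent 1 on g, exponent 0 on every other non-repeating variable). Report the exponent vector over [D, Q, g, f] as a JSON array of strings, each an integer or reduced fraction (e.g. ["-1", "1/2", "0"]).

["5", "-2", "1", "0"]

Dimensional matrix (L×T by D×Q×g×f):
  L: [ 1  3  1  0]
  T: [ 0 -1 -2 -1]
Row reduction gives pivot columns D,Q; rank = 2
Repeat: D,Q; free: g,f
RREF:
  r0: [   1    0   -5   -3]
  r1: [   0    1    2    1]
Fix exponent of g at 1, f at 0; solve each RREF row for its pivot's exponent:
  r0: exp(D) + (-5)·1 = 0 ⇒ exp(D) = 5
  r1: exp(Q) + (2)·1 = 0 ⇒ exp(Q) = -2
Π_1 = D^5 · Q^-2 · g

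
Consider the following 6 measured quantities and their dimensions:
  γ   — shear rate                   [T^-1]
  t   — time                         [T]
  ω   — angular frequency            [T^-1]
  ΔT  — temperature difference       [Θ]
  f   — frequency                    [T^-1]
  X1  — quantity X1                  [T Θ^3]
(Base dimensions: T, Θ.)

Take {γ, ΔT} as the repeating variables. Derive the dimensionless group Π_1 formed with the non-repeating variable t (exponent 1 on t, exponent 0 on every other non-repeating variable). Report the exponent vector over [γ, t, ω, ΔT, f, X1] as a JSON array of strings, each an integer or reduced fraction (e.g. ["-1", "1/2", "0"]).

["1", "1", "0", "0", "0", "0"]

Write exponents as rows T,Θ / cols γ,t,ω,ΔT,f,X1:
  T: [-1  1 -1  0 -1  1]
  Θ: [ 0  0  0  1  0  3]
Row reduction gives pivot columns γ,ΔT; rank = 2
Pivot set = {γ,ΔT}, free = {t,ω,f,X1}
RREF:
  r0: [   1   -1    1    0    1   -1]
  r1: [   0    0    0    1    0    3]
Fix exponent of t at 1, ω at 0, f at 0, X1 at 0; solve each RREF row for its pivot's exponent:
  r0: exp(γ) + (-1)·1 = 0 ⇒ exp(γ) = 1
  r1: exp(ΔT) + (0)·1 = 0 ⇒ exp(ΔT) = 0
Π_1 = γ · t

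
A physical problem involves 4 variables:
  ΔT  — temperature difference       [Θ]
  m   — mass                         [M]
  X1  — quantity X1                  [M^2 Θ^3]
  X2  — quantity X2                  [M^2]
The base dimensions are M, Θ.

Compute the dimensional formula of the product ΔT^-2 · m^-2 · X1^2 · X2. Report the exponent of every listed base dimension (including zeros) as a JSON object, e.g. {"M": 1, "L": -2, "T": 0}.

{"M": 4, "Θ": 4}

Write exponents as rows M,Θ / cols ΔT,m,X1,X2:
  M: [ 0  1  2  2]
  Θ: [ 1  0  3  0]
  [M]: (-2)·0+(-2)·1+(2)·2+(1)·2 = 4
  [Θ]: (-2)·1+(-2)·0+(2)·3+(1)·0 = 4
⇒ M^4 Θ^4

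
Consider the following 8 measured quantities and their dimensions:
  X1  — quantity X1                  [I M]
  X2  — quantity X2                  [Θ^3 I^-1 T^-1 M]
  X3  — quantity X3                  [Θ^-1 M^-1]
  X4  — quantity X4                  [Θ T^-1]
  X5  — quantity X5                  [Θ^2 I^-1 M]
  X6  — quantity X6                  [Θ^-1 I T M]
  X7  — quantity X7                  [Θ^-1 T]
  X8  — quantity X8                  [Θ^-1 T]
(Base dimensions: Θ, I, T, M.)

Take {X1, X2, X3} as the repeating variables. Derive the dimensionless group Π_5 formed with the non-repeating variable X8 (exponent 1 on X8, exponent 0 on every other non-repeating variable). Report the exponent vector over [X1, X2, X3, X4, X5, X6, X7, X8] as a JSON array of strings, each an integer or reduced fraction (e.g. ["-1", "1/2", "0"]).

Write exponents as rows Θ,I,T,M / cols X1,X2,X3,X4,X5,X6,X7,X8:
  Θ: [ 0  3 -1  1  2 -1 -1 -1]
  I: [ 1 -1  0  0 -1  1  0  0]
  T: [ 0 -1  0 -1  0  1  1  1]
  M: [ 1  1 -1  0  1  1  0  0]
Echelon form has 3 nonzero rows (pivots: X1,X2,X3)
Repeat: X1,X2,X3; free: X4,X5,X6,X7,X8
RREF:
  r0: [   1    0    0    1   -1    0   -1   -1]
  r1: [   0    1    0    1    0   -1   -1   -1]
  r2: [   0    0    1    2   -2   -2   -2   -2]
  r3: [   0    0    0    0    0    0    0    0]
Fix exponent of X8 at 1, X4 at 0, X5 at 0, X6 at 0, X7 at 0; solve each RREF row for its pivot's exponent:
  r0: exp(X1) + (-1)·1 = 0 ⇒ exp(X1) = 1
  r1: exp(X2) + (-1)·1 = 0 ⇒ exp(X2) = 1
  r2: exp(X3) + (-2)·1 = 0 ⇒ exp(X3) = 2
Π_5 = X1 · X2 · X3^2 · X8

["1", "1", "2", "0", "0", "0", "0", "1"]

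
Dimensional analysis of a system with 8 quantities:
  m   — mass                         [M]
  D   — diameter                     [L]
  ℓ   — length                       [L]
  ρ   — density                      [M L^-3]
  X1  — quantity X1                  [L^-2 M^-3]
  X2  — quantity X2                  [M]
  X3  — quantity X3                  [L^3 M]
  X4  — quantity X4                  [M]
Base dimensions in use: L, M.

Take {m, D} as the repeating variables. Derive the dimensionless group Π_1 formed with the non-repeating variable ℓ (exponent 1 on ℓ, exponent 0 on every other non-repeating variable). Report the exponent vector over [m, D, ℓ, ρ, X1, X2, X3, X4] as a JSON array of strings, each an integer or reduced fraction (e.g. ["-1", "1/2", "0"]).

["0", "-1", "1", "0", "0", "0", "0", "0"]

Write exponents as rows L,M / cols m,D,ℓ,ρ,X1,X2,X3,X4:
  L: [ 0  1  1 -3 -2  0  3  0]
  M: [ 1  0  0  1 -3  1  1  1]
Row reduction gives pivot columns m,D; rank = 2
Repeat: m,D; free: ℓ,ρ,X1,X2,X3,X4
RREF:
  r0: [   1    0    0    1   -3    1    1    1]
  r1: [   0    1    1   -3   -2    0    3    0]
Fix exponent of ℓ at 1, ρ at 0, X1 at 0, X2 at 0, X3 at 0, X4 at 0; solve each RREF row for its pivot's exponent:
  r0: exp(m) + (0)·1 = 0 ⇒ exp(m) = 0
  r1: exp(D) + (1)·1 = 0 ⇒ exp(D) = -1
Π_1 = D^-1 · ℓ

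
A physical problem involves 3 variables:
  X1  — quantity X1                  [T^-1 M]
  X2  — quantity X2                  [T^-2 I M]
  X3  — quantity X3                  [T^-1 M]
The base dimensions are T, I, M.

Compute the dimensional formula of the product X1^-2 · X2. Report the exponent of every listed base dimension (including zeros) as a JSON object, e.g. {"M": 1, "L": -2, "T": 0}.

Dimensional matrix (T×I×M by X1×X2×X3):
  T: [-1 -2 -1]
  I: [ 0  1  0]
  M: [ 1  1  1]
  [T]: (-2)·-1+(1)·-2 = 0
  [I]: (-2)·0+(1)·1 = 1
  [M]: (-2)·1+(1)·1 = -1
⇒ I M^-1

{"T": 0, "I": 1, "M": -1}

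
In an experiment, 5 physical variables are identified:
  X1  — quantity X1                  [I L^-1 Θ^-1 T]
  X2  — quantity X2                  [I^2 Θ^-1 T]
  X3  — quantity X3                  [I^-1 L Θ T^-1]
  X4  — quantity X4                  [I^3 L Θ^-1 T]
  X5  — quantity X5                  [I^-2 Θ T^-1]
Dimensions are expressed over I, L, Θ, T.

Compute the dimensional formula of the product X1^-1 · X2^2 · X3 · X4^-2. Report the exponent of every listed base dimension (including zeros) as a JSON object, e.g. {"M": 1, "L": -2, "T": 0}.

Dimensional matrix (I×L×Θ×T by X1×X2×X3×X4×X5):
  I: [ 1  2 -1  3 -2]
  L: [-1  0  1  1  0]
  Θ: [-1 -1  1 -1  1]
  T: [ 1  1 -1  1 -1]
  [I]: (-1)·1+(2)·2+(1)·-1+(-2)·3 = -4
  [L]: (-1)·-1+(2)·0+(1)·1+(-2)·1 = 0
  [Θ]: (-1)·-1+(2)·-1+(1)·1+(-2)·-1 = 2
  [T]: (-1)·1+(2)·1+(1)·-1+(-2)·1 = -2
⇒ I^-4 Θ^2 T^-2

{"I": -4, "L": 0, "Θ": 2, "T": -2}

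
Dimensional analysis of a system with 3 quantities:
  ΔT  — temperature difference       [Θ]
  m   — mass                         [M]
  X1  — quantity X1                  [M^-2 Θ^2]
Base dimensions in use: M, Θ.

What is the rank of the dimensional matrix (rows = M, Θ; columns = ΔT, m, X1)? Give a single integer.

2

Exponent matrix [M,Θ] × [ΔT,m,X1]:
  M: [ 0  1 -2]
  Θ: [ 1  0  2]
RREF → pivots at {ΔT,m} ⇒ r = 2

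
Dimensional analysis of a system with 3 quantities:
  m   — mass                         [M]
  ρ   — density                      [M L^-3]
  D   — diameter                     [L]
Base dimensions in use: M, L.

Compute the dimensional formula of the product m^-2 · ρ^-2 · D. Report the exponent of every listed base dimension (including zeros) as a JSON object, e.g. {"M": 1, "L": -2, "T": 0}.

Exponent matrix [M,L] × [m,ρ,D]:
  M: [ 1  1  0]
  L: [ 0 -3  1]
  [M]: (-2)·1+(-2)·1+(1)·0 = -4
  [L]: (-2)·0+(-2)·-3+(1)·1 = 7
⇒ M^-4 L^7

{"M": -4, "L": 7}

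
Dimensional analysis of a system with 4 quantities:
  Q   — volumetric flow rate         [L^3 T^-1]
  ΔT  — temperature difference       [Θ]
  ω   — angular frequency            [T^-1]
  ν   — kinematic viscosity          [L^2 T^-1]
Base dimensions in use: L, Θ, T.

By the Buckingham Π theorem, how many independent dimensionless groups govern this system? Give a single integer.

Exponent matrix [L,Θ,T] × [Q,ΔT,ω,ν]:
  L: [ 3  0  0  2]
  Θ: [ 0  1  0  0]
  T: [-1  0 -1 -1]
Echelon form has 3 nonzero rows (pivots: Q,ΔT,ω)
4 vars − rank 3 = 1 Π group

1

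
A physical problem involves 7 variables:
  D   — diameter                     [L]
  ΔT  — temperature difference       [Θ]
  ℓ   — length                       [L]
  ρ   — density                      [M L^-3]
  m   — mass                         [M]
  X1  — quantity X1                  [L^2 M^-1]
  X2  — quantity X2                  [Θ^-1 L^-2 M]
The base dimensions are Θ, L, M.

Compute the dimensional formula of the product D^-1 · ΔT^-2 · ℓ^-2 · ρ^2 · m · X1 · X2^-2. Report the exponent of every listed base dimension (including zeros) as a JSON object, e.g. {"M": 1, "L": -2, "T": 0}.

Dimensional matrix (Θ×L×M by D×ΔT×ℓ×ρ×m×X1×X2):
  Θ: [ 0  1  0  0  0  0 -1]
  L: [ 1  0  1 -3  0  2 -2]
  M: [ 0  0  0  1  1 -1  1]
  [Θ]: (-1)·0+(-2)·1+(-2)·0+(2)·0+(1)·0+(1)·0+(-2)·-1 = 0
  [L]: (-1)·1+(-2)·0+(-2)·1+(2)·-3+(1)·0+(1)·2+(-2)·-2 = -3
  [M]: (-1)·0+(-2)·0+(-2)·0+(2)·1+(1)·1+(1)·-1+(-2)·1 = 0
⇒ L^-3

{"Θ": 0, "L": -3, "M": 0}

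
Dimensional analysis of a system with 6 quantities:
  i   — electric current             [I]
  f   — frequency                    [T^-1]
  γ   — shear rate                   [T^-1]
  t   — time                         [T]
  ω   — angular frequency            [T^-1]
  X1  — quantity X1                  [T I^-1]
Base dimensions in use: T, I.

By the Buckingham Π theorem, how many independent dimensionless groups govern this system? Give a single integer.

Dimensional matrix (T×I by i×f×γ×t×ω×X1):
  T: [ 0 -1 -1  1 -1  1]
  I: [ 1  0  0  0  0 -1]
RREF → pivots at {i,f} ⇒ r = 2
n=6, r=2 ⇒ 4 dimensionless groups

4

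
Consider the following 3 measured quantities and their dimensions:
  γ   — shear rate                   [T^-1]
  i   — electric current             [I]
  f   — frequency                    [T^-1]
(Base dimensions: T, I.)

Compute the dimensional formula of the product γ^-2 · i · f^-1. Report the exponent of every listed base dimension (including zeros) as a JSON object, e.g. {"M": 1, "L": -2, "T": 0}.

{"T": 3, "I": 1}

Write exponents as rows T,I / cols γ,i,f:
  T: [-1  0 -1]
  I: [ 0  1  0]
  [T]: (-2)·-1+(1)·0+(-1)·-1 = 3
  [I]: (-2)·0+(1)·1+(-1)·0 = 1
⇒ T^3 I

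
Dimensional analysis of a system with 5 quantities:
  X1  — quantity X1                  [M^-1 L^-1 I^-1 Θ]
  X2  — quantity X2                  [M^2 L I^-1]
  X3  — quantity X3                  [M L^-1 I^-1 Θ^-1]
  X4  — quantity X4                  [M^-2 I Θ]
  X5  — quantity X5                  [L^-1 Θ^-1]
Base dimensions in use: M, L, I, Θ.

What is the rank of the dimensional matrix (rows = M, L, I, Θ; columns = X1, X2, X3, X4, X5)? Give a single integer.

3

Exponent matrix [M,L,I,Θ] × [X1,X2,X3,X4,X5]:
  M: [-1  2  1 -2  0]
  L: [-1  1 -1  0 -1]
  I: [-1 -1 -1  1  0]
  Θ: [ 1  0 -1  1 -1]
RREF → pivots at {X1,X2,X3} ⇒ r = 3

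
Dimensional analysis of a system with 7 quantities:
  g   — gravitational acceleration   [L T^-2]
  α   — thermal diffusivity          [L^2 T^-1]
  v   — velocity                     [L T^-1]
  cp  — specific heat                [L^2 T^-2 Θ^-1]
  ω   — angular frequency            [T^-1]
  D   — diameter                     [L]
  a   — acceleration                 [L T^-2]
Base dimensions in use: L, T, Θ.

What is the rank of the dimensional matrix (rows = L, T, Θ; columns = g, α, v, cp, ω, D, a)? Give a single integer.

Exponent matrix [L,T,Θ] × [g,α,v,cp,ω,D,a]:
  L: [ 1  2  1  2  0  1  1]
  T: [-2 -1 -1 -2 -1  0 -2]
  Θ: [ 0  0  0 -1  0  0  0]
RREF → pivots at {g,α,cp} ⇒ r = 3

3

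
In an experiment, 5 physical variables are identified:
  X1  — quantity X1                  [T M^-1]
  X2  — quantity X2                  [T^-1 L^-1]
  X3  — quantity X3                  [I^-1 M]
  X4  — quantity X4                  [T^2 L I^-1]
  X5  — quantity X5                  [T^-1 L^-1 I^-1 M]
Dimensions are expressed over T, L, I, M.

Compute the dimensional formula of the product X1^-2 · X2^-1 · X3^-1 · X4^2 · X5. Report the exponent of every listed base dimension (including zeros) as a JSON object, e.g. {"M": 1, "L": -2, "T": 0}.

Dimensional matrix (T×L×I×M by X1×X2×X3×X4×X5):
  T: [ 1 -1  0  2 -1]
  L: [ 0 -1  0  1 -1]
  I: [ 0  0 -1 -1 -1]
  M: [-1  0  1  0  1]
  [T]: (-2)·1+(-1)·-1+(-1)·0+(2)·2+(1)·-1 = 2
  [L]: (-2)·0+(-1)·-1+(-1)·0+(2)·1+(1)·-1 = 2
  [I]: (-2)·0+(-1)·0+(-1)·-1+(2)·-1+(1)·-1 = -2
  [M]: (-2)·-1+(-1)·0+(-1)·1+(2)·0+(1)·1 = 2
⇒ T^2 L^2 I^-2 M^2

{"T": 2, "L": 2, "I": -2, "M": 2}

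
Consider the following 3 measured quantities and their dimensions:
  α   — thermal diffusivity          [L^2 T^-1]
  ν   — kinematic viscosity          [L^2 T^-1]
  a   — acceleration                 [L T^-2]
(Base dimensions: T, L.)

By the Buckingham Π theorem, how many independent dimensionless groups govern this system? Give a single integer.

Dimensional matrix (T×L by α×ν×a):
  T: [-1 -1 -2]
  L: [ 2  2  1]
Row reduction gives pivot columns α,a; rank = 2
3 vars − rank 2 = 1 Π group

1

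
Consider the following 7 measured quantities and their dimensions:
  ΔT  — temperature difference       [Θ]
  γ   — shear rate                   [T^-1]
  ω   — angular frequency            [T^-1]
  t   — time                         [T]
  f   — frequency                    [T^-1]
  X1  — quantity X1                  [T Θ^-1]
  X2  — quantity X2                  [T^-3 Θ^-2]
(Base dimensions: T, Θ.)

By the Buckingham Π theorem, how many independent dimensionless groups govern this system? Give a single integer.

5

Dimensional matrix (T×Θ by ΔT×γ×ω×t×f×X1×X2):
  T: [ 0 -1 -1  1 -1  1 -3]
  Θ: [ 1  0  0  0  0 -1 -2]
Echelon form has 2 nonzero rows (pivots: ΔT,γ)
Π count = n − r = 7 − 2 = 5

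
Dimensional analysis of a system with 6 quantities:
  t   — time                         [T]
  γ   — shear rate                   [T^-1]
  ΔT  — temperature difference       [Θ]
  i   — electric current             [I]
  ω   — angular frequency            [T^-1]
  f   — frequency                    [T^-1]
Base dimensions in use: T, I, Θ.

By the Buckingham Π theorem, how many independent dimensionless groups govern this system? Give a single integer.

3

Write exponents as rows T,I,Θ / cols t,γ,ΔT,i,ω,f:
  T: [ 1 -1  0  0 -1 -1]
  I: [ 0  0  0  1  0  0]
  Θ: [ 0  0  1  0  0  0]
Echelon form has 3 nonzero rows (pivots: t,ΔT,i)
6 vars − rank 3 = 3 Π groups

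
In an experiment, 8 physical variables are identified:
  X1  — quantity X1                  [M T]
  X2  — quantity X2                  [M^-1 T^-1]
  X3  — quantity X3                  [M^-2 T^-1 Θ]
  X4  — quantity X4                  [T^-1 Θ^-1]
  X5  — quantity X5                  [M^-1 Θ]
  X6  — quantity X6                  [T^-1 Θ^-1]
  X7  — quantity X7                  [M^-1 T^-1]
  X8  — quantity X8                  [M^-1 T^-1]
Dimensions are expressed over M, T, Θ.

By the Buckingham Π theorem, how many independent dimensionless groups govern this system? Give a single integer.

Dimensional matrix (M×T×Θ by X1×X2×X3×X4×X5×X6×X7×X8):
  M: [ 1 -1 -2  0 -1  0 -1 -1]
  T: [ 1 -1 -1 -1  0 -1 -1 -1]
  Θ: [ 0  0  1 -1  1 -1  0  0]
Echelon form has 2 nonzero rows (pivots: X1,X3)
Π count = n − r = 8 − 2 = 6

6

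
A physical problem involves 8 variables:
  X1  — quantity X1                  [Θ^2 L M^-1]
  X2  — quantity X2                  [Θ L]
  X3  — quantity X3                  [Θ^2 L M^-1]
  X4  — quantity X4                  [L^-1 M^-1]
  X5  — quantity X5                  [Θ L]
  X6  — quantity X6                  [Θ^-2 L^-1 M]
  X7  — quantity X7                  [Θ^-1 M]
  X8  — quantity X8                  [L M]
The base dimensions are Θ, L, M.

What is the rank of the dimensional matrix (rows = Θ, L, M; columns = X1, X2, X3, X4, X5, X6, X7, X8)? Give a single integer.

2

Exponent matrix [Θ,L,M] × [X1,X2,X3,X4,X5,X6,X7,X8]:
  Θ: [ 2  1  2  0  1 -2 -1  0]
  L: [ 1  1  1 -1  1 -1  0  1]
  M: [-1  0 -1 -1  0  1  1  1]
Echelon form has 2 nonzero rows (pivots: X1,X2)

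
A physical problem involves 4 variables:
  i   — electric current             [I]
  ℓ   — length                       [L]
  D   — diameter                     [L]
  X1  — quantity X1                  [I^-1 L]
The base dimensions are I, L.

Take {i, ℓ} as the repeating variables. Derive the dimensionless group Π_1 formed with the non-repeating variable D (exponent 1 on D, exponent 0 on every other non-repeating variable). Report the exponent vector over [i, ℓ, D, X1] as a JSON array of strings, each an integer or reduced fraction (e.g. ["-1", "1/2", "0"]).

["0", "-1", "1", "0"]

Write exponents as rows I,L / cols i,ℓ,D,X1:
  I: [ 1  0  0 -1]
  L: [ 0  1  1  1]
RREF → pivots at {i,ℓ} ⇒ r = 2
Repeat: i,ℓ; free: D,X1
RREF:
  r0: [   1    0    0   -1]
  r1: [   0    1    1    1]
Fix exponent of D at 1, X1 at 0; solve each RREF row for its pivot's exponent:
  r0: exp(i) + (0)·1 = 0 ⇒ exp(i) = 0
  r1: exp(ℓ) + (1)·1 = 0 ⇒ exp(ℓ) = -1
Π_1 = ℓ^-1 · D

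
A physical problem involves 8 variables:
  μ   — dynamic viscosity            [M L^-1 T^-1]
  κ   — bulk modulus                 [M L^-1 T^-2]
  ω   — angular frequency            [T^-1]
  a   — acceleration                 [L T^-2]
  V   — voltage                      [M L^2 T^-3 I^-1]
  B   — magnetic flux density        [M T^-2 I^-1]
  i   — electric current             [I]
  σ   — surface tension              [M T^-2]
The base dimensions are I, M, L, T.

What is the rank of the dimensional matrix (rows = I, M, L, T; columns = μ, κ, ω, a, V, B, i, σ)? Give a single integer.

4

Exponent matrix [I,M,L,T] × [μ,κ,ω,a,V,B,i,σ]:
  I: [ 0  0  0  0 -1 -1  1  0]
  M: [ 1  1  0  0  1  1  0  1]
  L: [-1 -1  0  1  2  0  0  0]
  T: [-1 -2 -1 -2 -3 -2  0 -2]
Row reduction gives pivot columns μ,κ,a,V; rank = 4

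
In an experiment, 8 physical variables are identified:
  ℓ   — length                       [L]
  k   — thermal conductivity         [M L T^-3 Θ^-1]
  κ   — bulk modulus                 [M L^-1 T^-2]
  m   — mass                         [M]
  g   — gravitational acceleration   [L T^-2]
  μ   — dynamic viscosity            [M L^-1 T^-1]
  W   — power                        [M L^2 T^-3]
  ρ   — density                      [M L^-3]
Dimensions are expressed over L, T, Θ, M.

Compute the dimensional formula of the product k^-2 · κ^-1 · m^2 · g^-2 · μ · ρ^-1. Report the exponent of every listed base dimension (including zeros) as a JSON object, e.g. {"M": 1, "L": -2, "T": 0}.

Exponent matrix [L,T,Θ,M] × [ℓ,k,κ,m,g,μ,W,ρ]:
  L: [ 1  1 -1  0  1 -1  2 -3]
  T: [ 0 -3 -2  0 -2 -1 -3  0]
  Θ: [ 0 -1  0  0  0  0  0  0]
  M: [ 0  1  1  1  0  1  1  1]
  [L]: (-2)·1+(-1)·-1+(2)·0+(-2)·1+(1)·-1+(-1)·-3 = -1
  [T]: (-2)·-3+(-1)·-2+(2)·0+(-2)·-2+(1)·-1+(-1)·0 = 11
  [Θ]: (-2)·-1+(-1)·0+(2)·0+(-2)·0+(1)·0+(-1)·0 = 2
  [M]: (-2)·1+(-1)·1+(2)·1+(-2)·0+(1)·1+(-1)·1 = -1
⇒ L^-1 T^11 Θ^2 M^-1

{"L": -1, "T": 11, "Θ": 2, "M": -1}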